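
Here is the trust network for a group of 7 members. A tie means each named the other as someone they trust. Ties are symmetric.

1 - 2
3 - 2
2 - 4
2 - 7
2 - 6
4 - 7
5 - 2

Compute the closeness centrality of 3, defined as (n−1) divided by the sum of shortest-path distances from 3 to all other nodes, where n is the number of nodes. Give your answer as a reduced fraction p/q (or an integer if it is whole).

Distances from 3: 1:2, 2:1, 4:2, 5:2, 6:2, 7:2. Sum = 11.
n = 7, so closeness = 6/11.

6/11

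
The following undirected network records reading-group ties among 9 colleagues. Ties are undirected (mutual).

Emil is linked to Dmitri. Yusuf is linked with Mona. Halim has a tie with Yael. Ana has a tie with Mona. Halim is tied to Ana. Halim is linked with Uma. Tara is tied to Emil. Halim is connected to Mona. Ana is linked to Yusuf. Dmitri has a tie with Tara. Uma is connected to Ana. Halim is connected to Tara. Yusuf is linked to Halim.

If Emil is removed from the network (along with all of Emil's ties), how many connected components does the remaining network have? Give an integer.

Emil's neighbors (Dmitri and Tara) remain reachable from one another through other ties, so the rest of the network stays in one piece.

1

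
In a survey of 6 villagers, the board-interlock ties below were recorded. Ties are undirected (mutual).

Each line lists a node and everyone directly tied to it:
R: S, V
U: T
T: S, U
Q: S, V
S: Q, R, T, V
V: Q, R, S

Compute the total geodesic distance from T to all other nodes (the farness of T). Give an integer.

8

Distances from T: Q:2, R:2, S:1, U:1, V:2.
Sum = 2 + 2 + 1 + 1 + 2 = 8.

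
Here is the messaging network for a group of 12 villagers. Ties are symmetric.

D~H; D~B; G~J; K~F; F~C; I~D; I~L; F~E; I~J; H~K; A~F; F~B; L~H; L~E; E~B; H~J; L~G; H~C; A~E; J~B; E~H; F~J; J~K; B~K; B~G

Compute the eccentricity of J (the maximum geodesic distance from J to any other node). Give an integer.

2

Distances from J: A:2, B:1, C:2, D:2, E:2, F:1, G:1, H:1, I:1, K:1, L:2.
The largest is 2 (to E, C, A, L, and D), so the eccentricity of J is 2.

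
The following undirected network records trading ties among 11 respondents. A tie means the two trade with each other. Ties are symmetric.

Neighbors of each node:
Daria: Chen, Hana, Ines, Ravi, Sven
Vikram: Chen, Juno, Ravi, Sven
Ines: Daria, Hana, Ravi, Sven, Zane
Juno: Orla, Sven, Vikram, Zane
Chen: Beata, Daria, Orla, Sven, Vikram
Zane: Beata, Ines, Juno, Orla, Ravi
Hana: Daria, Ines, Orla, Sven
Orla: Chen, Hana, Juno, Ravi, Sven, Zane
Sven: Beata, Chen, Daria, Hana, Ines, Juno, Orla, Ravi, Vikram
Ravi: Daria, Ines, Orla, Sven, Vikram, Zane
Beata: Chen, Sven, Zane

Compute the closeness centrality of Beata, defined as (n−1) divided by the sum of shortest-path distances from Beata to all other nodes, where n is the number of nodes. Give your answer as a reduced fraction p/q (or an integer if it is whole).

10/17

Distances from Beata: Chen:1, Daria:2, Hana:2, Ines:2, Juno:2, Orla:2, Ravi:2, Sven:1, Vikram:2, Zane:1. Sum = 17.
n = 11, so closeness = 10/17.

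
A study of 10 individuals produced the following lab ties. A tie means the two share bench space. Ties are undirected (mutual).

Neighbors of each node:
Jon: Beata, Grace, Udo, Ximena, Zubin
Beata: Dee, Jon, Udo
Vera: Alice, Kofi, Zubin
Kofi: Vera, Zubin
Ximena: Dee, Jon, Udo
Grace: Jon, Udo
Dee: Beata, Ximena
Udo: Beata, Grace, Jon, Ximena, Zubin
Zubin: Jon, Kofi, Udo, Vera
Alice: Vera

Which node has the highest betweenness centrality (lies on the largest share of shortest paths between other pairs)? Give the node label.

Zubin

Unnormalized betweenness of each node: Alice:0, Beata:7/2, Dee:1/3, Grace:0, Jon:59/6, Kofi:0, Udo:59/6, Vera:8, Ximena:7/2, Zubin:18.
Zubin has the largest value, 18, making it the main broker — the node through which the most shortest paths run.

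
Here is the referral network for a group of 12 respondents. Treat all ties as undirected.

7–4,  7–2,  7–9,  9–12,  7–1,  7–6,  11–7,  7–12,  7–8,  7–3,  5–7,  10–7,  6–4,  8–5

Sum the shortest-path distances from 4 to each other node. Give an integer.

Distances from 4: 1:2, 2:2, 3:2, 5:2, 6:1, 7:1, 8:2, 9:2, 10:2, 11:2, 12:2.
Sum = 2 + 2 + 2 + 2 + 1 + 1 + 2 + 2 + 2 + 2 + 2 = 20.

20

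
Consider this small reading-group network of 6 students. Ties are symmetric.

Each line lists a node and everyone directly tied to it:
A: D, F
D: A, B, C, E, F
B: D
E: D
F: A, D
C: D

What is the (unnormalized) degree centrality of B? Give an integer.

1

B is directly tied to D. That is 1 neighbor, so the degree of B is 1.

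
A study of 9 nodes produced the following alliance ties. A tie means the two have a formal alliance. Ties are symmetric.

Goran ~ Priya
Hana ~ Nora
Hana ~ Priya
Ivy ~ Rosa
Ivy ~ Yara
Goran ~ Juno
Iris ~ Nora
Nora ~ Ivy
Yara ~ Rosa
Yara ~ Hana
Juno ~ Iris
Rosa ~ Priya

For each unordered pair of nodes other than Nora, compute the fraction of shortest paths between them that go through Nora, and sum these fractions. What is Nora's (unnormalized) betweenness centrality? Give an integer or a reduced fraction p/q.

Pairs whose geodesics pass through Nora — Priya–Iris: 1/2; Hana–Ivy: 1/2; Hana–Iris: 1; Hana–Juno: 1/2; Yara–Iris: 2/2; Yara–Juno: 2/4; Rosa–Iris: 1; Ivy–Iris: 1; Ivy–Juno: 1.
All other pairs contribute 0.
Summing the contributions gives betweenness(Nora) = 7.

7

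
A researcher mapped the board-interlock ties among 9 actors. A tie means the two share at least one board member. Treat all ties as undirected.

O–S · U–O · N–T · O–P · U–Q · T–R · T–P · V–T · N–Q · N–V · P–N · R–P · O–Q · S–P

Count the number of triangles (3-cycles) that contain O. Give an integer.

2

O's neighbors: P, Q, S, and U.
Neighbor pairs that are themselves tied: O–P–S; O–Q–U. Each forms one triangle with O, for 2 in total.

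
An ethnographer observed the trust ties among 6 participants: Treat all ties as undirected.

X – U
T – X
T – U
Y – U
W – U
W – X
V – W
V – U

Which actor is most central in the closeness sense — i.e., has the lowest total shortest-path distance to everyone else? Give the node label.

Farness (sum of distances to all others) for each node — T:8, U:5, V:8, W:7, X:7, Y:9.
The smallest farness is 5, for U, so U has the highest closeness.

U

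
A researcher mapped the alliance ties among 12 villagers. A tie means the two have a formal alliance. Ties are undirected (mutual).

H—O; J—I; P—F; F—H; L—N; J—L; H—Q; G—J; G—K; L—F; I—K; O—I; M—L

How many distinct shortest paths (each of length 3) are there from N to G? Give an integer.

The shortest distance is 3, and the only length-3 path is N–L–J–G. So there is exactly 1 shortest path.

1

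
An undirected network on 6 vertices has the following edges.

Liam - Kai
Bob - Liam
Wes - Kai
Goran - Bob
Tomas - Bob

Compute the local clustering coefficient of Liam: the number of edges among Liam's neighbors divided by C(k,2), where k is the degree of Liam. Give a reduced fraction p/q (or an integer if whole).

0

Liam's neighbors: Bob and Kai (k = 2).
Possible neighbor pairs: C(2,2) = 1. Edges among them: none → e = 0.
Clustering(Liam) = 0/1.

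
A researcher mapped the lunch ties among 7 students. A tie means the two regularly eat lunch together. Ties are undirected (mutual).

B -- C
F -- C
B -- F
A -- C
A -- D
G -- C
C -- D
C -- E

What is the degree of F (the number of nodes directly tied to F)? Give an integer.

F is directly tied to B and C. That is 2 neighbors, so the degree of F is 2.

2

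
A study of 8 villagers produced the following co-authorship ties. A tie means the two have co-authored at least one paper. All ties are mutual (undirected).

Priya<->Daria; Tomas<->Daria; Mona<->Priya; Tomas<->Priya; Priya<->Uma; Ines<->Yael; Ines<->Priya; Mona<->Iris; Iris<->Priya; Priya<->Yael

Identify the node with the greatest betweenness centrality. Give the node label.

Priya

Unnormalized betweenness of each node: Daria:0, Ines:0, Iris:0, Mona:0, Priya:18, Tomas:0, Uma:0, Yael:0.
Priya has the largest value, 18, making it the main broker — the node through which the most shortest paths run.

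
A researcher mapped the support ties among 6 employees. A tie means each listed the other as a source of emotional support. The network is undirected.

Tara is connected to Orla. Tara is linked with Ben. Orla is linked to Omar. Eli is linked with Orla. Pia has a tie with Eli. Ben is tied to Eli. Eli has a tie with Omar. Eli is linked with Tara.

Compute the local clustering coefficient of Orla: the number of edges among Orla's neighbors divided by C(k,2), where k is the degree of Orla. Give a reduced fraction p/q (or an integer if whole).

Orla's neighbors: Eli, Omar, and Tara (k = 3).
Possible neighbor pairs: C(3,2) = 3. Edges among them: Eli–Omar, Eli–Tara → e = 2.
Clustering(Orla) = 2/3.

2/3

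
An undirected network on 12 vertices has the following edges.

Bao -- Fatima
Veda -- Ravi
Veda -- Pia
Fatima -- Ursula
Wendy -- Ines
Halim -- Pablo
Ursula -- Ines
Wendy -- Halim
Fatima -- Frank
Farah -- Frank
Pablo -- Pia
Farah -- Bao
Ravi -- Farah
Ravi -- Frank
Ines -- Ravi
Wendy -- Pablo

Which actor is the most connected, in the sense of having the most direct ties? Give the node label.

Ravi

Degrees — Bao:2, Farah:3, Fatima:3, Frank:3, Halim:2, Ines:3, Pablo:3, Pia:2, Ravi:4, Ursula:2, Veda:2, Wendy:3.
The maximum is 4, attained only by Ravi.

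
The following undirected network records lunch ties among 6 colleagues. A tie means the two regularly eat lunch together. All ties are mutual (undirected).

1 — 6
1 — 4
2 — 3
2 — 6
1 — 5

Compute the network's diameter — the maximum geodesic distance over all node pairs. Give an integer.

4

Eccentricity of each node (its greatest distance to any other): 1:3, 2:3, 3:4, 4:4, 5:4, 6:2.
The maximum eccentricity is 4, realized for instance by the pair 3–4 via 3 – 2 – 6 – 1 – 4. So the diameter is 4.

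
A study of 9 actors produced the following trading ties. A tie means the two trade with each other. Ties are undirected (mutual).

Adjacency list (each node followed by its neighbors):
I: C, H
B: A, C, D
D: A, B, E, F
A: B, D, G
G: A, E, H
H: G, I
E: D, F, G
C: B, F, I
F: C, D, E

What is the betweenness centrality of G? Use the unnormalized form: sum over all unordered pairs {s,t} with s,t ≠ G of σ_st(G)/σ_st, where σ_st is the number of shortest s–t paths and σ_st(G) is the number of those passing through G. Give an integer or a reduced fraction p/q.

11/2

Pairs whose geodesics pass through G — I–E: 1/2; I–A: 1/2; H–E: 1; H–F: 1/2; H–D: 2/2; H–A: 1; H–B: 1/2; E–A: 1/2.
All other pairs contribute 0.
Summing the contributions gives betweenness(G) = 11/2.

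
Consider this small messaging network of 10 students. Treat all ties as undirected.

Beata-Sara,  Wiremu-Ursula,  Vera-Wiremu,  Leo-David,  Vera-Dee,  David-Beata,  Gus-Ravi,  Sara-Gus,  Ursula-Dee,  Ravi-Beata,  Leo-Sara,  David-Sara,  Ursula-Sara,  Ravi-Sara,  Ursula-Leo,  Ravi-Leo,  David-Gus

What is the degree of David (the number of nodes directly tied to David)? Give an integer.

4

David is directly tied to Beata, Gus, Leo, and Sara. That is 4 neighbors, so the degree of David is 4.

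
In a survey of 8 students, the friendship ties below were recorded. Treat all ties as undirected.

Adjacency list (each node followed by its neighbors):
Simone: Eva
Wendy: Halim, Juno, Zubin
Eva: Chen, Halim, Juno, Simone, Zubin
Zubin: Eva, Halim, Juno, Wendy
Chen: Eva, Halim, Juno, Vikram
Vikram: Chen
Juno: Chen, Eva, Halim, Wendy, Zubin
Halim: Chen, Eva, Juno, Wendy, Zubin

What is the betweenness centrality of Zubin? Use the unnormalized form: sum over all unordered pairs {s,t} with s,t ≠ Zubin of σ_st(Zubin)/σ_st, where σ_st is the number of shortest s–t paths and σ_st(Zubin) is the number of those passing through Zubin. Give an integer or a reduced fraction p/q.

2/3

Pairs whose geodesics pass through Zubin — Simone–Wendy: 1/3; Wendy–Eva: 1/3.
All other pairs contribute 0.
Summing the contributions gives betweenness(Zubin) = 2/3.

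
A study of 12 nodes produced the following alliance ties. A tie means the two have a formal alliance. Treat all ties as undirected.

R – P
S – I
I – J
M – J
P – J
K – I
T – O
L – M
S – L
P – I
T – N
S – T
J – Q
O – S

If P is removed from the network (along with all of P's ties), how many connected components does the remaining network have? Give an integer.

2

Without P, the remaining ties split the others into: {I, J, K, L, M, N, O, Q, S, T}; {R}.
That's 2 separate components.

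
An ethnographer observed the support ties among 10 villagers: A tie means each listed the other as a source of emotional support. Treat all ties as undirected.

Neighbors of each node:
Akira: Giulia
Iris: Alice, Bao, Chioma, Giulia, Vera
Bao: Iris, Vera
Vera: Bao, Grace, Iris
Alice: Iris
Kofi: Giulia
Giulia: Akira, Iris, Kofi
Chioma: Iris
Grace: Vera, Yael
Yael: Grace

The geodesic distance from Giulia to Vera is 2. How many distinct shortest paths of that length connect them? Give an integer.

1

The shortest distance is 2, and the only length-2 path is Giulia–Iris–Vera. So there is exactly 1 shortest path.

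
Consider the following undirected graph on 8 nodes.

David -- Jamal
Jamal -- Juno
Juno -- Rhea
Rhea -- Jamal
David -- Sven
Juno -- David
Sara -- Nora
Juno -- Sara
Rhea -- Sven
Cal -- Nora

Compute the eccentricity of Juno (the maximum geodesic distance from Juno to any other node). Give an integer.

Distances from Juno: Cal:3, David:1, Jamal:1, Nora:2, Rhea:1, Sara:1, Sven:2.
The largest is 3 (to Cal), so the eccentricity of Juno is 3.

3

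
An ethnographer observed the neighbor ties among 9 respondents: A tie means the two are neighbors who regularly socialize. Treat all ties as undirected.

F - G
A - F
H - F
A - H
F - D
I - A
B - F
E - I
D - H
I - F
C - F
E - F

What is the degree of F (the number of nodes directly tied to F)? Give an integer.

8

F is directly tied to A, B, C, D, E, G, H, and I. That is 8 neighbors, so the degree of F is 8.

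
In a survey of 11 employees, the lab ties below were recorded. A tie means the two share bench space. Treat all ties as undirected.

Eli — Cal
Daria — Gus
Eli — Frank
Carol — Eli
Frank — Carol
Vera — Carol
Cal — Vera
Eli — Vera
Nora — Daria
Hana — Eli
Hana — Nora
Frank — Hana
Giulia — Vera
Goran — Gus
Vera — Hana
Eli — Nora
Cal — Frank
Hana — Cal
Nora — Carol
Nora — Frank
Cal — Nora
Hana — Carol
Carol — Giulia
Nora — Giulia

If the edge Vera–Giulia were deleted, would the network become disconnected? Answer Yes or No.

Even without that edge, Vera still reaches Giulia via Vera – Carol – Giulia, so the network stays connected. Not a bridge.

No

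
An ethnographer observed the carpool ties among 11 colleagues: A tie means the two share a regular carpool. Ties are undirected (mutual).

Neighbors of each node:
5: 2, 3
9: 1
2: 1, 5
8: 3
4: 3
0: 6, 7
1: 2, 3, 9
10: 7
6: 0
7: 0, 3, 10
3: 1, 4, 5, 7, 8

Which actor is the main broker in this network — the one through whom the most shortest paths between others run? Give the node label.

Unnormalized betweenness of each node: 0:9, 1:25/2, 2:1, 3:34, 4:0, 5:7/2, 6:0, 7:23, 8:0, 9:0, 10:0.
3 has the largest value, 34, making it the main broker — the node through which the most shortest paths run.

3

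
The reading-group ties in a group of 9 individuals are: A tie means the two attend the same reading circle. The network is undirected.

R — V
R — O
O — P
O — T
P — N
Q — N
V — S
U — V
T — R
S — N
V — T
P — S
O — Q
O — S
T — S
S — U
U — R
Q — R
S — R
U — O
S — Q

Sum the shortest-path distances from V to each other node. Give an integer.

Distances from V: N:2, O:2, P:2, Q:2, R:1, S:1, T:1, U:1.
Sum = 2 + 2 + 2 + 2 + 1 + 1 + 1 + 1 = 12.

12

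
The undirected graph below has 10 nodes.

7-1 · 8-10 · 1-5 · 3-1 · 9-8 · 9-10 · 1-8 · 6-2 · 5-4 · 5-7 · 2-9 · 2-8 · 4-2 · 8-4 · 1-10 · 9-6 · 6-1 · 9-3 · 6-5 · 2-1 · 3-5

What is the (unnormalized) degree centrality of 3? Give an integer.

3

3 is directly tied to 1, 5, and 9. That is 3 neighbors, so the degree of 3 is 3.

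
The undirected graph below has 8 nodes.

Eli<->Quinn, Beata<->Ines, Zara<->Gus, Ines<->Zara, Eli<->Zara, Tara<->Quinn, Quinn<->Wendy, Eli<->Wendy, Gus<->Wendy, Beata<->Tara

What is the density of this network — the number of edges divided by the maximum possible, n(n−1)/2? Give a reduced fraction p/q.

5/14

There are 10 edges and 8 nodes, so the maximum possible is C(8,2) = 28.
Density = 10/28 = 5/14.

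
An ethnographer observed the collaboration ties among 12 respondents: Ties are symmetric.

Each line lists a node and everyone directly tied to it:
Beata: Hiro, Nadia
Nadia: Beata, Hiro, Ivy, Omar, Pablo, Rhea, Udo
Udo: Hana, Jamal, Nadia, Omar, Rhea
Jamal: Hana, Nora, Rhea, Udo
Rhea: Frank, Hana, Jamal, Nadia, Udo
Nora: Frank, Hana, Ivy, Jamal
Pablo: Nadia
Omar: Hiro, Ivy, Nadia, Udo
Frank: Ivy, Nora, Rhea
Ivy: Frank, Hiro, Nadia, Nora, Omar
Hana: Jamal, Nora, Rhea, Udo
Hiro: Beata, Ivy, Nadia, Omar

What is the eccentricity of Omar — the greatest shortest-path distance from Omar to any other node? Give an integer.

2

Distances from Omar: Beata:2, Frank:2, Hana:2, Hiro:1, Ivy:1, Jamal:2, Nadia:1, Nora:2, Pablo:2, Rhea:2, Udo:1.
The largest is 2 (to Frank, Nora, Rhea, Jamal, Hana, Beata, and Pablo), so the eccentricity of Omar is 2.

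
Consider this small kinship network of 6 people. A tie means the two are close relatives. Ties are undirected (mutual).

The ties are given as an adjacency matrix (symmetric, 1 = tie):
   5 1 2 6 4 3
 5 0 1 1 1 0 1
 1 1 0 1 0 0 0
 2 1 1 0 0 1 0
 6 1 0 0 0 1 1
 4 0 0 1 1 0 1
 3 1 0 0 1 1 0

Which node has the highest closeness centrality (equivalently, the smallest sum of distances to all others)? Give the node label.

5

Farness (sum of distances to all others) for each node — 1:8, 2:7, 3:7, 4:7, 5:6, 6:7.
The smallest farness is 6, for 5, so 5 has the highest closeness.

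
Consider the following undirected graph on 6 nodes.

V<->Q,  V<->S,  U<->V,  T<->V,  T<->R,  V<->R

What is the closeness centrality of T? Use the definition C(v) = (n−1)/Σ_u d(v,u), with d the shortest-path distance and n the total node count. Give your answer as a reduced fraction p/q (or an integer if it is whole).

5/8

Distances from T: Q:2, R:1, S:2, U:2, V:1. Sum = 8.
n = 6, so closeness = 5/8.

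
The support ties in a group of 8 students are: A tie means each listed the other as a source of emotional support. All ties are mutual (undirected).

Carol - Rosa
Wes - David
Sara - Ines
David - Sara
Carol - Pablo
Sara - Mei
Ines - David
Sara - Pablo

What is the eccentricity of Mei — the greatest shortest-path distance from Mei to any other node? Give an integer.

Distances from Mei: Carol:3, David:2, Ines:2, Pablo:2, Rosa:4, Sara:1, Wes:3.
The largest is 4 (to Rosa), so the eccentricity of Mei is 4.

4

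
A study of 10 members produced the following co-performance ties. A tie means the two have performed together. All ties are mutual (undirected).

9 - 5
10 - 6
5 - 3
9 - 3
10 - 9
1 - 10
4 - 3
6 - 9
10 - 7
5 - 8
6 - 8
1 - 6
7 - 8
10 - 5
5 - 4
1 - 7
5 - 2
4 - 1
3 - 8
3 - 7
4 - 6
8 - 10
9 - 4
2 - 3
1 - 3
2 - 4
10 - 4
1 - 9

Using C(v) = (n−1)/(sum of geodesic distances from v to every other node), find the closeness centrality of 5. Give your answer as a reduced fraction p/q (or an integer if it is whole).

3/4

Distances from 5: 1:2, 2:1, 3:1, 4:1, 6:2, 7:2, 8:1, 9:1, 10:1. Sum = 12.
n = 10, so closeness = 9/12 = 3/4.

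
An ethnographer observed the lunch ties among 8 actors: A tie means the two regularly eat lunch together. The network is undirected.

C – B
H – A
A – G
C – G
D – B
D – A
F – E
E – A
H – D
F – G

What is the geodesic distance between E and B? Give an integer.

One shortest route is E – A – D – B, which uses 3 edges, and at distance 2 from E we only reach {D, G, H}, which does not include B. So d(E,B) = 3.

3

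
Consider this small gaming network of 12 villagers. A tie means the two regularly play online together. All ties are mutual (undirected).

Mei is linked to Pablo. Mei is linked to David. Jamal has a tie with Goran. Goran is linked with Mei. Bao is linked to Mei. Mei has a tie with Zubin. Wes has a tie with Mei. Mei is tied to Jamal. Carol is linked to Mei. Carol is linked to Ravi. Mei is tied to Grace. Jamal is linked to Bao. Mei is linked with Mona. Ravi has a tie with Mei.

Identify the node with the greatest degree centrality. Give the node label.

Degrees — Bao:2, Carol:2, David:1, Goran:2, Grace:1, Jamal:3, Mei:11, Mona:1, Pablo:1, Ravi:2, Wes:1, Zubin:1.
The maximum is 11, attained only by Mei.

Mei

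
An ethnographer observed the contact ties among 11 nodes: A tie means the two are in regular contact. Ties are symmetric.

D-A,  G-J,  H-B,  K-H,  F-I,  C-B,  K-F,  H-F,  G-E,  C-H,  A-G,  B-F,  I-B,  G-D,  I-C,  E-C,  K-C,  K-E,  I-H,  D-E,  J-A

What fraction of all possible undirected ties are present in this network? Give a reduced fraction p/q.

There are 21 edges and 11 nodes, so the maximum possible is C(11,2) = 55.
Density = 21/55.

21/55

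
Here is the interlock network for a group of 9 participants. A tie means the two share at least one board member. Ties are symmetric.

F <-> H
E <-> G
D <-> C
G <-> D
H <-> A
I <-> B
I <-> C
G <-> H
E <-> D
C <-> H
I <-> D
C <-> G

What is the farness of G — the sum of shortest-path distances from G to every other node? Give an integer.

13

Distances from G: A:2, B:3, C:1, D:1, E:1, F:2, H:1, I:2.
Sum = 2 + 3 + 1 + 1 + 1 + 2 + 1 + 2 = 13.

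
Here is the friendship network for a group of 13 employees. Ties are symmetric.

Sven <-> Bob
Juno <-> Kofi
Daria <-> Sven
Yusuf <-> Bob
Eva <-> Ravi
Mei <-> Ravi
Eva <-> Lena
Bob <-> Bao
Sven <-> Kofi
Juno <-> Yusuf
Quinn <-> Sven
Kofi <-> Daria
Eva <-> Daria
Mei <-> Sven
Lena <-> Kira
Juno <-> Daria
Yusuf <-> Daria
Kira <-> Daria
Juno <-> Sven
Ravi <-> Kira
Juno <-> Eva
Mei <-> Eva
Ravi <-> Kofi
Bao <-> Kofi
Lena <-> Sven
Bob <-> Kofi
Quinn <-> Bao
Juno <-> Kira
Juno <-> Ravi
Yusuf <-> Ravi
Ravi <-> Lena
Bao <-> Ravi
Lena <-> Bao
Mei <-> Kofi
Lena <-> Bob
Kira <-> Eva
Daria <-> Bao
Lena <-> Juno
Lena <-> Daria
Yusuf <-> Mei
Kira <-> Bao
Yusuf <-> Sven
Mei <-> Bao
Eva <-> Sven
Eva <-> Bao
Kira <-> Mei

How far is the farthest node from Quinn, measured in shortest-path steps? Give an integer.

2

Distances from Quinn: Bao:1, Bob:2, Daria:2, Eva:2, Juno:2, Kira:2, Kofi:2, Lena:2, Mei:2, Ravi:2, Sven:1, Yusuf:2.
The largest is 2 (to Kira, Kofi, Eva, Daria, Bob, Mei, Lena, Ravi, Yusuf, and Juno), so the eccentricity of Quinn is 2.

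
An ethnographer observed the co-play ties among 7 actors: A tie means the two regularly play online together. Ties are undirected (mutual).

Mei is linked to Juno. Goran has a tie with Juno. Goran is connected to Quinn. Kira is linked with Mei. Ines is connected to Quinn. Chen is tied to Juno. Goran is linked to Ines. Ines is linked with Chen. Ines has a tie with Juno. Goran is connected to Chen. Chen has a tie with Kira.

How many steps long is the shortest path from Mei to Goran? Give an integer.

One shortest route is Mei – Juno – Goran, which uses 2 edges, and Mei and Goran are not directly tied, so nothing shorter exists. So d(Mei,Goran) = 2.

2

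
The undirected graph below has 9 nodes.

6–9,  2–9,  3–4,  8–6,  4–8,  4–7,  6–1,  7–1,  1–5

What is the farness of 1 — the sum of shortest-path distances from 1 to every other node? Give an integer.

Distances from 1: 2:3, 3:3, 4:2, 5:1, 6:1, 7:1, 8:2, 9:2.
Sum = 3 + 3 + 2 + 1 + 1 + 1 + 2 + 2 = 15.

15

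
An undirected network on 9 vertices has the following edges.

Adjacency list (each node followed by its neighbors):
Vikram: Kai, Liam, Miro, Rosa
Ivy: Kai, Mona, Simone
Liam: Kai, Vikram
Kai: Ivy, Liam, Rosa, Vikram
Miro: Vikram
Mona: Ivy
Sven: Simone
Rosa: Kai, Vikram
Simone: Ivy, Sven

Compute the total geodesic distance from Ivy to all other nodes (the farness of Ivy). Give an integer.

Distances from Ivy: Kai:1, Liam:2, Miro:3, Mona:1, Rosa:2, Simone:1, Sven:2, Vikram:2.
Sum = 1 + 2 + 3 + 1 + 2 + 1 + 2 + 2 = 14.

14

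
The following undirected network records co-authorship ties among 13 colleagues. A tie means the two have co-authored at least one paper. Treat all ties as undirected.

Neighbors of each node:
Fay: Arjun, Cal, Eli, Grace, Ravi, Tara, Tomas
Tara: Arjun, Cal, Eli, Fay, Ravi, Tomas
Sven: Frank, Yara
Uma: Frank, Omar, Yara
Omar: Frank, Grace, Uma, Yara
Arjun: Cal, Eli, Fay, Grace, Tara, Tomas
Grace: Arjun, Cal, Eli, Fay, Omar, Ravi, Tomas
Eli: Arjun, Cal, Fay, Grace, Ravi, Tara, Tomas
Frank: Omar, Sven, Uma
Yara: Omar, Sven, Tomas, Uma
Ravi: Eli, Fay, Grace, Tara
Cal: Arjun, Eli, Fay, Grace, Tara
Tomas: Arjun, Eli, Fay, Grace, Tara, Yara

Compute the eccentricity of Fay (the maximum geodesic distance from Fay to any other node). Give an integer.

Distances from Fay: Arjun:1, Cal:1, Eli:1, Frank:3, Grace:1, Omar:2, Ravi:1, Sven:3, Tara:1, Tomas:1, Uma:3, Yara:2.
The largest is 3 (to Uma, Frank, and Sven), so the eccentricity of Fay is 3.

3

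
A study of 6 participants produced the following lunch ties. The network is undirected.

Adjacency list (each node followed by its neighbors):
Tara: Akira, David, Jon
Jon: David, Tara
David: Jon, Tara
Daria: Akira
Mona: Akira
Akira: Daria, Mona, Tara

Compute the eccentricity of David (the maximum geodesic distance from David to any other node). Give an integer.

Distances from David: Akira:2, Daria:3, Jon:1, Mona:3, Tara:1.
The largest is 3 (to Mona and Daria), so the eccentricity of David is 3.

3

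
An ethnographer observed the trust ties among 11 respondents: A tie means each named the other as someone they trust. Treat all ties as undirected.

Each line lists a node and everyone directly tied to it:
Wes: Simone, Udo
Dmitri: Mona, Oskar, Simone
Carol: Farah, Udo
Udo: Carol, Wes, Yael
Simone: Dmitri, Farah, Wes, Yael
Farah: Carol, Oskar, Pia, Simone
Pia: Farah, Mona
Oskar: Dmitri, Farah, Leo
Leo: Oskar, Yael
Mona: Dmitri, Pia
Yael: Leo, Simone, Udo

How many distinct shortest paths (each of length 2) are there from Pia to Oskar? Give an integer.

The shortest distance is 2, and the only length-2 path is Pia–Farah–Oskar. So there is exactly 1 shortest path.

1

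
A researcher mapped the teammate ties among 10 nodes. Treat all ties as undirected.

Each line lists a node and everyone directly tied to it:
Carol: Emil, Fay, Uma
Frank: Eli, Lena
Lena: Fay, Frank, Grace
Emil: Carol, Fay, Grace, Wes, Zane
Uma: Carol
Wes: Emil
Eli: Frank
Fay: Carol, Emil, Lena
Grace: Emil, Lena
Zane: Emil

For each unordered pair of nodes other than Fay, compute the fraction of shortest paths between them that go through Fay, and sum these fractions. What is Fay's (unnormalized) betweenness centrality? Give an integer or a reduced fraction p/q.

Pairs whose geodesics pass through Fay — Eli–Wes: 1/2; Eli–Zane: 1/2; Eli–Emil: 1/2; Eli–Carol: 1; Eli–Uma: 1; Lena–Wes: 1/2; Lena–Zane: 1/2; Lena–Emil: 1/2; Lena–Carol: 1; Lena–Uma: 1; Wes–Frank: 1/2; Zane–Frank: 1/2; Emil–Frank: 1/2; Carol–Frank: 1 … (+1 more pairs).
All other pairs contribute 0.
Summing the contributions gives betweenness(Fay) = 21/2.

21/2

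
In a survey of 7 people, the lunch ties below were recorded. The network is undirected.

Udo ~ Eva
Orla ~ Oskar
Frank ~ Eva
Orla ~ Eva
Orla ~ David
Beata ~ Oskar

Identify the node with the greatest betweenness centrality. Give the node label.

Orla

Unnormalized betweenness of each node: Beata:0, David:0, Eva:9, Frank:0, Orla:11, Oskar:5, Udo:0.
Orla has the largest value, 11, making it the main broker — the node through which the most shortest paths run.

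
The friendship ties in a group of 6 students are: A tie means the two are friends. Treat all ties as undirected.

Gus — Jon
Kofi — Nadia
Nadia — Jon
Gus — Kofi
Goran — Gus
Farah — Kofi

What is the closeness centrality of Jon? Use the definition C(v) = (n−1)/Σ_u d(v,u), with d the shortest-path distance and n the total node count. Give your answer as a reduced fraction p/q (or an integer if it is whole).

5/9

Distances from Jon: Farah:3, Goran:2, Gus:1, Kofi:2, Nadia:1. Sum = 9.
n = 6, so closeness = 5/9.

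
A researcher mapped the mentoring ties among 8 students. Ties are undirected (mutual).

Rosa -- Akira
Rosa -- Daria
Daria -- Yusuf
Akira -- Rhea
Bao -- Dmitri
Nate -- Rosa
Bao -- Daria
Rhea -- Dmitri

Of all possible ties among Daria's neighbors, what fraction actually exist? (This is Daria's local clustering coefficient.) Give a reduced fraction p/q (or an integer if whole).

Daria's neighbors: Bao, Rosa, and Yusuf (k = 3).
Possible neighbor pairs: C(3,2) = 3. Edges among them: none → e = 0.
Clustering(Daria) = 0/3 = 0.

0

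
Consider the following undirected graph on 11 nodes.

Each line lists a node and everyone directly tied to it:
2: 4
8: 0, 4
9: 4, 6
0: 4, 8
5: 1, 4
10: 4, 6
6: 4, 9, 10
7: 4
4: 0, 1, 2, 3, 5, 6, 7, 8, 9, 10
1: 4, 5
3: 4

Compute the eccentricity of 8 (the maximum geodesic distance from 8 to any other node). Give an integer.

2

Distances from 8: 0:1, 1:2, 2:2, 3:2, 4:1, 5:2, 6:2, 7:2, 9:2, 10:2.
The largest is 2 (to 9, 5, 3, 2, 7, 6, 10, and 1), so the eccentricity of 8 is 2.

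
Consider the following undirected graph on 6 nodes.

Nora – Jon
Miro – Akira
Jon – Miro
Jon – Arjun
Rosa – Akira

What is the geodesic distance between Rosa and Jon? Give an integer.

3

One shortest route is Rosa – Akira – Miro – Jon, which uses 3 edges, and at distance 2 from Rosa we only reach {Miro}, which does not include Jon. So d(Rosa,Jon) = 3.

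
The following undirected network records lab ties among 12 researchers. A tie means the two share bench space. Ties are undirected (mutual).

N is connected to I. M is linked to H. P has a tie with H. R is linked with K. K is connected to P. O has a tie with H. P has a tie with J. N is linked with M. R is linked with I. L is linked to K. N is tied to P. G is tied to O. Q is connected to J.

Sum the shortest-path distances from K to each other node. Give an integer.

Distances from K: G:4, H:2, I:2, J:2, L:1, M:3, N:2, O:3, P:1, Q:3, R:1.
Sum = 4 + 2 + 2 + 2 + 1 + 3 + 2 + 3 + 1 + 3 + 1 = 24.

24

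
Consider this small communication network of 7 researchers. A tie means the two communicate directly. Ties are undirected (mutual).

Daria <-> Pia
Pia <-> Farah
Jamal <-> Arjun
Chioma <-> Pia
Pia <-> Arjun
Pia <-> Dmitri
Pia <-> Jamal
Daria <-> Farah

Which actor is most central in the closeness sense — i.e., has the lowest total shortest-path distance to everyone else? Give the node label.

Farness (sum of distances to all others) for each node — Arjun:10, Chioma:11, Daria:10, Dmitri:11, Farah:10, Jamal:10, Pia:6.
The smallest farness is 6, for Pia, so Pia has the highest closeness.

Pia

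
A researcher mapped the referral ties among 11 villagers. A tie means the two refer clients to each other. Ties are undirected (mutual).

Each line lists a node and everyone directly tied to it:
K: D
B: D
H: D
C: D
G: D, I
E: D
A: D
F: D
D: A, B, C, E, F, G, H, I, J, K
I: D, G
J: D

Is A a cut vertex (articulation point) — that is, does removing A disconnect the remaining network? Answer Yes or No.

No

Even without A, every remaining node can still reach every other (the residual graph is connected), so A is not a cut vertex.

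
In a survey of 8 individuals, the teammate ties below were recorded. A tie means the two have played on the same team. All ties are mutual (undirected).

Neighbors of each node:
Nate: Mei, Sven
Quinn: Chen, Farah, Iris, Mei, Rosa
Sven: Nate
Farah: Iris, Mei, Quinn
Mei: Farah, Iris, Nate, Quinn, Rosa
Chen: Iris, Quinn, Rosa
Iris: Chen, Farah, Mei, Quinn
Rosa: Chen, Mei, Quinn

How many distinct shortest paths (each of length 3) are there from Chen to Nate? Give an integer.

3

The shortest distance is 3. The length-3 paths are: Chen–Iris–Mei–Nate; Chen–Rosa–Mei–Nate; Chen–Quinn–Mei–Nate.
That gives 3 distinct shortest paths.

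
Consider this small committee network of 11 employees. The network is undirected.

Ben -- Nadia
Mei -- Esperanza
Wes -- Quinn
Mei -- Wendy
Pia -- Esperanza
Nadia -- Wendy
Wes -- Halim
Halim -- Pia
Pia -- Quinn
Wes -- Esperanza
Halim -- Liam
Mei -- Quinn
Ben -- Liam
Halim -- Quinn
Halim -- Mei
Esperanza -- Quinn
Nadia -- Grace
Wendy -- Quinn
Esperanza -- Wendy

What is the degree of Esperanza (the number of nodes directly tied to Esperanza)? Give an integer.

Esperanza is directly tied to Mei, Pia, Quinn, Wendy, and Wes. That is 5 neighbors, so the degree of Esperanza is 5.

5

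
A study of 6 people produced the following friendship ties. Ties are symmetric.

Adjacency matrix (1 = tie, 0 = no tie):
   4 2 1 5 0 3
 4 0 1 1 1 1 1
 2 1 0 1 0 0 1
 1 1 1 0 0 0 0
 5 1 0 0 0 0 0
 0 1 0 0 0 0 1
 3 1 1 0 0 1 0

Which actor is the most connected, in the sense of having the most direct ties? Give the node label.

4

Degrees — 0:2, 1:2, 2:3, 3:3, 4:5, 5:1.
The maximum is 5, attained only by 4.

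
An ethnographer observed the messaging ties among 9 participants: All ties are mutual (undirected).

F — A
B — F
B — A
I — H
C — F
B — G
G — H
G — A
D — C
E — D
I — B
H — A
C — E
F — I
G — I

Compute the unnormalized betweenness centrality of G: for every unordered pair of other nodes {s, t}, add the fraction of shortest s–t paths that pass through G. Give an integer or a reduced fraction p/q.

7/12

Pairs whose geodesics pass through G — H–B: 1/3; A–I: 1/4.
All other pairs contribute 0.
Summing the contributions gives betweenness(G) = 7/12.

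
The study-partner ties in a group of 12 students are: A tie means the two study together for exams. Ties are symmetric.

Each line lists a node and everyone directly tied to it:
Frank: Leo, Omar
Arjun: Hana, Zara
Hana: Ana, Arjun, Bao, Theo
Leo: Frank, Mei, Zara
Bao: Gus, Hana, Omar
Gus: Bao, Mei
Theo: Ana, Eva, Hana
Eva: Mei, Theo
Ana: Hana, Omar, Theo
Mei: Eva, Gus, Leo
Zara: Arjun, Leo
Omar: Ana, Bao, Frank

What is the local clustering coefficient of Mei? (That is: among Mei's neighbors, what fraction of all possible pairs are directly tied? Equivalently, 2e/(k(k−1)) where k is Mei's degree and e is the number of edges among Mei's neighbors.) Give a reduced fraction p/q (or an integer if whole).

Mei's neighbors: Eva, Gus, and Leo (k = 3).
Possible neighbor pairs: C(3,2) = 3. Edges among them: none → e = 0.
Clustering(Mei) = 0/3 = 0.

0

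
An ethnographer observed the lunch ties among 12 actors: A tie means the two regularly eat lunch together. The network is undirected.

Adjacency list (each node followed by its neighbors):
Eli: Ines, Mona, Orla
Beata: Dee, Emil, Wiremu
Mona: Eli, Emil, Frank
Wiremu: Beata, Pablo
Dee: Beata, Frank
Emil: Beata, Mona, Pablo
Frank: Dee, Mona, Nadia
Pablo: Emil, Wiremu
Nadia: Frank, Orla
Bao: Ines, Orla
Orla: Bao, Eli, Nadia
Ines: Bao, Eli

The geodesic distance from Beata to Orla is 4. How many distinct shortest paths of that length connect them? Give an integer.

2

The shortest distance is 4. The length-4 paths are: Beata–Emil–Mona–Eli–Orla; Beata–Dee–Frank–Nadia–Orla.
That gives 2 distinct shortest paths.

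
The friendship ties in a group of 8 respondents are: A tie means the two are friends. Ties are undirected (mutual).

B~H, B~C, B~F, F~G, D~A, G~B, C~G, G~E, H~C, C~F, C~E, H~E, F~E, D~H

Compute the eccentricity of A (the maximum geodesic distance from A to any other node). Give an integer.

Distances from A: B:3, C:3, D:1, E:3, F:4, G:4, H:2.
The largest is 4 (to G and F), so the eccentricity of A is 4.

4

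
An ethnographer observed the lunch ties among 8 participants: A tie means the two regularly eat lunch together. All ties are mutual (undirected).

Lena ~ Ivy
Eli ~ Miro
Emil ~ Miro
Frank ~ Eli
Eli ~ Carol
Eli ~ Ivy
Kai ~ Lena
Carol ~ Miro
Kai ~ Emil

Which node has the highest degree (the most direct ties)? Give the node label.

Eli

Degrees — Carol:2, Eli:4, Emil:2, Frank:1, Ivy:2, Kai:2, Lena:2, Miro:3.
The maximum is 4, attained only by Eli.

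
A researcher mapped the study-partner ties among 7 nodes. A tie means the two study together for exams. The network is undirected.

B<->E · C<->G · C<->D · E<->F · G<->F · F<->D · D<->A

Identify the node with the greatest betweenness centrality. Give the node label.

Unnormalized betweenness of each node: A:0, B:0, C:1, D:13/2, E:5, F:9, G:3/2.
F has the largest value, 9, making it the main broker — the node through which the most shortest paths run.

F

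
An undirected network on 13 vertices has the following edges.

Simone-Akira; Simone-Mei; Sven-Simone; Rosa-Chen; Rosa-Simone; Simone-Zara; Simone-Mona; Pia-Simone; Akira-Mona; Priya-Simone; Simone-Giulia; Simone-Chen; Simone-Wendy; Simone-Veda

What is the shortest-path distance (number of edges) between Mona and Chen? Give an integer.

One shortest route is Mona – Simone – Chen, which uses 2 edges, and Mona and Chen are not directly tied, so nothing shorter exists. So d(Mona,Chen) = 2.

2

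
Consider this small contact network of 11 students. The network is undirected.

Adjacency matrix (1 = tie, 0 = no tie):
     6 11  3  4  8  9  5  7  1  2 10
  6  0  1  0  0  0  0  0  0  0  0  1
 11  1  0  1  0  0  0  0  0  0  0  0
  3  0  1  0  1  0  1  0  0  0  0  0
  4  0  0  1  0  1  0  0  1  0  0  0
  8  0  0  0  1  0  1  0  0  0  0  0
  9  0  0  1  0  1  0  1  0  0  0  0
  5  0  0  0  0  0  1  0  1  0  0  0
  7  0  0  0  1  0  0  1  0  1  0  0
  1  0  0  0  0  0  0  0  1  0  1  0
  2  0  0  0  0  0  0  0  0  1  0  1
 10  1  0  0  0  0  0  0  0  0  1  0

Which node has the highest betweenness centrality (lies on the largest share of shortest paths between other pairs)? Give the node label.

Unnormalized betweenness of each node: 1:53/6, 2:35/6, 3:38/3, 4:29/3, 5:3, 6:37/6, 7:77/6, 8:1/2, 9:35/6, 10:9/2, 11:55/6.
7 has the largest value, 77/6, making it the main broker — the node through which the most shortest paths run.

7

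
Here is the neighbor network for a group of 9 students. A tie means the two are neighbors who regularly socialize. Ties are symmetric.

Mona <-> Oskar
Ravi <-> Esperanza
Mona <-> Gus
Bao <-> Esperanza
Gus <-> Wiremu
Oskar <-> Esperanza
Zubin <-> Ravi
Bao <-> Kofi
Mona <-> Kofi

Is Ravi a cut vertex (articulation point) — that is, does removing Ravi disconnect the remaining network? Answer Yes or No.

Removing Ravi leaves {Bao, Esperanza, Gus, Kofi, Mona, Oskar, and Wiremu} with no path to {Zubin}, so the network splits into 2 components. Ravi is a cut vertex.

Yes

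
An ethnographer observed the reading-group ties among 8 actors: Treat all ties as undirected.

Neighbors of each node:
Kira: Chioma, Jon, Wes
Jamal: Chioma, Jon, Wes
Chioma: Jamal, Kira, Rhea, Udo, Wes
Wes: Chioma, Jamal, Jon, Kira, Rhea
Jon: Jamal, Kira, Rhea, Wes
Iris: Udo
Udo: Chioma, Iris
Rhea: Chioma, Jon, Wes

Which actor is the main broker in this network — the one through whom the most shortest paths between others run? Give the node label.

Unnormalized betweenness of each node: Chioma:11, Iris:0, Jamal:3/4, Jon:1, Kira:3/4, Rhea:3/4, Udo:6, Wes:7/4.
Chioma has the largest value, 11, making it the main broker — the node through which the most shortest paths run.

Chioma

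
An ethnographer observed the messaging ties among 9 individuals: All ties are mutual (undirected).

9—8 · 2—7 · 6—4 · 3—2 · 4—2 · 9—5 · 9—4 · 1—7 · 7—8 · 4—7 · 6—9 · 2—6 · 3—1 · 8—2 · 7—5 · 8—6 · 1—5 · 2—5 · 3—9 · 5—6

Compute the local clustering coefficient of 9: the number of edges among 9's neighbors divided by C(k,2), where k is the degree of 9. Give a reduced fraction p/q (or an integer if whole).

3/10

9's neighbors: 3, 4, 5, 6, and 8 (k = 5).
Possible neighbor pairs: C(5,2) = 10. Edges among them: 4–6, 5–6, 6–8 → e = 3.
Clustering(9) = 3/10.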